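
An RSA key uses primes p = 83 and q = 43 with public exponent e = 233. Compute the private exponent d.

473

φ(n) = (p−1)(q−1) = 82·42 = 3444.
Need d with 233·d ≡ 1 (mod 3444). Apply the extended Euclidean algorithm:
3444 = 14×233 + 182
233 = 1×182 + 51
182 = 3×51 + 29
51 = 1×29 + 22
29 = 1×22 + 7
22 = 3×7 + 1
7 = 7×1 + 0
Back-substitute:
1 = 22 − 3·7
1 = −3·29 + 4·22
1 = 4·51 − 7·29
1 = −7·182 + 25·51
1 = 25·233 − 32·182
1 = −32·3444 + 473·233
So 233·473 ≡ 1 (mod 3444), hence d = 473.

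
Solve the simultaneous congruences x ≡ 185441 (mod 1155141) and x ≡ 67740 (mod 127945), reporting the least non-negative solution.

19676857235

Write x = 185441 + 1155141·k. Then 1155141·k ≡ 67740 − 185441 ≡ 10244 (mod 127945).
Need 1155141⁻¹ mod 127945. Extended Euclid on (127945, 3636):
127945 = 35*3636 + 685
3636 = 5*685 + 211
685 = 3*211 + 52
211 = 4*52 + 3
52 = 17*3 + 1
3 = 3*1 + 0
Back-substitute:
1 = 52 − 17·3
1 = −17·211 + 69·52
1 = 69·685 − 224·211
1 = −224·3636 + 1189·685
1 = 1189·127945 − 41839·3636
1155141⁻¹ ≡ 86106 (mod 127945), so k ≡ 86106·10244 ≡ 17034 (mod 127945).
x = 185441 + 1155141·17034 = 19676857235.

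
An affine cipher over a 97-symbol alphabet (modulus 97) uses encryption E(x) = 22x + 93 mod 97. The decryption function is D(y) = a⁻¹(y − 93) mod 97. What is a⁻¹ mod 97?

Extended Euclidean algorithm:
97 = 4*22 + 9
22 = 2*9 + 4
9 = 2*4 + 1
4 = 4*1 + 0
Since gcd(22, 97) = 1, back-substitute to write 1 as a combination:
1 = 9 − 2·4
1 = −2·22 + 5·9
1 = 5·97 − 22·22
Thus 22·(-22) ≡ 1 (mod 97); reducing, -22 mod 97 = 75.

75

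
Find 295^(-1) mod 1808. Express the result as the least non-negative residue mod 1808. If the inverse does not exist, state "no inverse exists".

999

Apply the Euclidean algorithm to 1808 and 295:
1808 = 6·295 + 38
295 = 7·38 + 29
38 = 1·29 + 9
29 = 3·9 + 2
9 = 4·2 + 1
2 = 2·1 + 0
Since gcd(295, 1808) = 1, back-substitute to write 1 as a combination:
1 = 9 − 4·2
1 = −4·29 + 13·9
1 = 13·38 − 17·29
1 = −17·295 + 132·38
1 = 132·1808 − 809·295
Thus 295·(-809) ≡ 1 (mod 1808); reducing, -809 mod 1808 = 999.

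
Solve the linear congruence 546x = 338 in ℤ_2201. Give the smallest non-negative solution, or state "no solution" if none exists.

1992

First find gcd(546, 2201):
2201 = 4×546 + 17
546 = 32×17 + 2
17 = 8×2 + 1
2 = 2×1 + 0
gcd = 1, so a unique solution mod 2201 exists.
Back-substitute for the Bézout coefficients:
1 = 17 − 8·2
1 = −8·546 + 257·17
1 = 257·2201 − 1036·546
So 546·(-1036) ≡ 1 (mod 2201), giving 546⁻¹ ≡ 1165.
x ≡ 546⁻¹·338 ≡ 1165·338 ≡ 1992 (mod 2201).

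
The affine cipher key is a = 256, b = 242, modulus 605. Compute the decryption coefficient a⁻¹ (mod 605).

Apply the Euclidean algorithm to 605 and 256:
605 = 2×256 + 93
256 = 2×93 + 70
93 = 1×70 + 23
70 = 3×23 + 1
23 = 23×1 + 0
Since gcd(256, 605) = 1, back-substitute to write 1 as a combination:
1 = 70 − 3·23
1 = −3·93 + 4·70
1 = 4·256 − 11·93
1 = −11·605 + 26·256
So 256·26 ≡ 1 (mod 605).

26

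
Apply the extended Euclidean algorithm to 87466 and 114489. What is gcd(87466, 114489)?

1

Apply Euclid's algorithm to 114489 and 87466:
114489 = 1·87466 + 27023
87466 = 3·27023 + 6397
27023 = 4·6397 + 1435
6397 = 4·1435 + 657
1435 = 2·657 + 121
657 = 5·121 + 52
121 = 2·52 + 17
52 = 3·17 + 1
17 = 17·1 + 0
gcd(87466, 114489) = 1.
Back-substituting:
1 = 52 − 3·17
1 = −3·121 + 7·52
1 = 7·657 − 38·121
1 = −38·1435 + 83·657
1 = 83·6397 − 370·1435
1 = −370·27023 + 1563·6397
1 = 1563·87466 − 5059·27023
1 = −5059·114489 + 6622·87466
So 1 = (-5059)·114489 + (6622)·87466.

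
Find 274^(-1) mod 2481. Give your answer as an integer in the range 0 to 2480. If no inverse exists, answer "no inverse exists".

661

Run Euclid on (2481, 274):
2481 = 9*274 + 15
274 = 18*15 + 4
15 = 3*4 + 3
4 = 1*3 + 1
3 = 3*1 + 0
gcd = 1, so the inverse exists. Back-substitute:
1 = 4 − 3
1 = −15 + 4·4
1 = 4·274 − 73·15
1 = −73·2481 + 661·274
So 274·661 ≡ 1 (mod 2481).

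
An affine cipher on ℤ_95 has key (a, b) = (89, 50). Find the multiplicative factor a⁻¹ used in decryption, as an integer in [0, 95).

Run Euclid on (95, 89):
95 = 1·89 + 6
89 = 14·6 + 5
6 = 1·5 + 1
5 = 5·1 + 0
gcd = 1, so the inverse exists. Back-substitute:
1 = 6 − 5
1 = −89 + 15·6
1 = 15·95 − 16·89
Thus 89·(-16) ≡ 1 (mod 95); reducing, -16 mod 95 = 79.

79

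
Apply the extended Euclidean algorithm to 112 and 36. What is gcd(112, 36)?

4

Repeated division:
112 = 3·36 + 4
36 = 9·4 + 0
gcd(112, 36) = 4.
Back-substituting:
4 = 112 − 3·36
So 4 = (1)·112 + (-3)·36.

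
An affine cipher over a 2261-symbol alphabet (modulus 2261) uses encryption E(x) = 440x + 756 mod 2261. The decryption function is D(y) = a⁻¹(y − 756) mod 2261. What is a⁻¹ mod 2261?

1742

gcd(2261, 440) by repeated division:
2261 = 5·440 + 61
440 = 7·61 + 13
61 = 4·13 + 9
13 = 1·9 + 4
9 = 2·4 + 1
4 = 4·1 + 0
gcd = 1, so the inverse exists. Back-substitute:
1 = 9 − 2·4
1 = −2·13 + 3·9
1 = 3·61 − 14·13
1 = −14·440 + 101·61
1 = 101·2261 − 519·440
Hence 440⁻¹ ≡ -519 ≡ 1742 (mod 2261).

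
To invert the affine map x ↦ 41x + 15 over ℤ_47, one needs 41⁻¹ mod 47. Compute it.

39

gcd(47, 41) by repeated division:
47 = 1·41 + 6
41 = 6·6 + 5
6 = 1·5 + 1
5 = 5·1 + 0
The gcd is 1. Working backward:
1 = 6 − 5
1 = −41 + 7·6
1 = 7·47 − 8·41
So 41·(-8) ≡ 1 (mod 47), and -8 ≡ 39 (mod 47).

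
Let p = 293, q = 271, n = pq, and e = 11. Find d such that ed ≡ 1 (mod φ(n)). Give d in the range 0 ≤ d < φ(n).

φ(n) = (p−1)(q−1) = 292·270 = 78840.
Need d with 11·d ≡ 1 (mod 78840). Apply the extended Euclidean algorithm:
78840 = 7167*11 + 3
11 = 3*3 + 2
3 = 1*2 + 1
2 = 2*1 + 0
Back-substitute:
1 = 3 − 2
1 = −11 + 4·3
1 = 4·78840 − 28669·11
So 11·(-28669) ≡ 1 (mod 78840), hence d ≡ -28669 ≡ 50171 (mod 78840).

50171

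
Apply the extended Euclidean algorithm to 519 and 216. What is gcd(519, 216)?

Repeated division:
519 = 2·216 + 87
216 = 2·87 + 42
87 = 2·42 + 3
42 = 14·3 + 0
gcd(519, 216) = 3.
Back-substituting:
3 = 87 − 2·42
3 = −2·216 + 5·87
3 = 5·519 − 12·216
So 3 = (5)·519 + (-12)·216.

3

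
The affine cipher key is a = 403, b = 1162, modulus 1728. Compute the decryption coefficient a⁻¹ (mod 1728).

gcd(1728, 403) by repeated division:
1728 = 4×403 + 116
403 = 3×116 + 55
116 = 2×55 + 6
55 = 9×6 + 1
6 = 6×1 + 0
The gcd is 1. Working backward:
1 = 55 − 9·6
1 = −9·116 + 19·55
1 = 19·403 − 66·116
1 = −66·1728 + 283·403
So 403·283 ≡ 1 (mod 1728).

283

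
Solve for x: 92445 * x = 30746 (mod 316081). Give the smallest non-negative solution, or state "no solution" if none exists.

First find gcd(92445, 316081):
316081 = 3×92445 + 38746
92445 = 2×38746 + 14953
38746 = 2×14953 + 8840
14953 = 1×8840 + 6113
8840 = 1×6113 + 2727
6113 = 2×2727 + 659
2727 = 4×659 + 91
659 = 7×91 + 22
91 = 4×22 + 3
22 = 7×3 + 1
3 = 3×1 + 0
gcd = 1, so a unique solution mod 316081 exists.
Back-substitute for the Bézout coefficients:
1 = 22 − 7·3
1 = −7·91 + 29·22
1 = 29·659 − 210·91
1 = −210·2727 + 869·659
1 = 869·6113 − 1948·2727
1 = −1948·8840 + 2817·6113
1 = 2817·14953 − 4765·8840
1 = −4765·38746 + 12347·14953
1 = 12347·92445 − 29459·38746
1 = −29459·316081 + 100724·92445
So 92445·(100724) ≡ 1 (mod 316081), giving 92445⁻¹ ≡ 100724.
x ≡ 92445⁻¹·30746 ≡ 100724·30746 ≡ 214547 (mod 316081).

214547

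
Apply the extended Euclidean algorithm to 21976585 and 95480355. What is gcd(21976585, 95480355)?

5

Apply Euclid's algorithm to 95480355 and 21976585:
95480355 = 4×21976585 + 7574015
21976585 = 2×7574015 + 6828555
7574015 = 1×6828555 + 745460
6828555 = 9×745460 + 119415
745460 = 6×119415 + 28970
119415 = 4×28970 + 3535
28970 = 8×3535 + 690
3535 = 5×690 + 85
690 = 8×85 + 10
85 = 8×10 + 5
10 = 2×5 + 0
gcd(21976585, 95480355) = 5.
Working backward:
5 = 85 − 8·10
5 = −8·690 + 65·85
5 = 65·3535 − 333·690
5 = −333·28970 + 2729·3535
5 = 2729·119415 − 11249·28970
5 = −11249·745460 + 70223·119415
5 = 70223·6828555 − 643256·745460
5 = −643256·7574015 + 713479·6828555
5 = 713479·21976585 − 2070214·7574015
5 = −2070214·95480355 + 8994335·21976585
So 5 = (-2070214)·95480355 + (8994335)·21976585.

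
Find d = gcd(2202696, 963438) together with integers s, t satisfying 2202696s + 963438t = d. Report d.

Repeated division:
2202696 = 2*963438 + 275820
963438 = 3*275820 + 135978
275820 = 2*135978 + 3864
135978 = 35*3864 + 738
3864 = 5*738 + 174
738 = 4*174 + 42
174 = 4*42 + 6
42 = 7*6 + 0
gcd(2202696, 963438) = 6.
Back-substituting:
6 = 174 − 4·42
6 = −4·738 + 17·174
6 = 17·3864 − 89·738
6 = −89·135978 + 3132·3864
6 = 3132·275820 − 6353·135978
6 = −6353·963438 + 22191·275820
6 = 22191·2202696 − 50735·963438
So 6 = (22191)·2202696 + (-50735)·963438.

6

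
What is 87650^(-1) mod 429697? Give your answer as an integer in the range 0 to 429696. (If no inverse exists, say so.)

141273

Apply the Euclidean algorithm to 429697 and 87650:
429697 = 4·87650 + 79097
87650 = 1·79097 + 8553
79097 = 9·8553 + 2120
8553 = 4·2120 + 73
2120 = 29·73 + 3
73 = 24·3 + 1
3 = 3·1 + 0
Since gcd(87650, 429697) = 1, back-substitute to write 1 as a combination:
1 = 73 − 24·3
1 = −24·2120 + 697·73
1 = 697·8553 − 2812·2120
1 = −2812·79097 + 26005·8553
1 = 26005·87650 − 28817·79097
1 = −28817·429697 + 141273·87650
So 87650·141273 ≡ 1 (mod 429697).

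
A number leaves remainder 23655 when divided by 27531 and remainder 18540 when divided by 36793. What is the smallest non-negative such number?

359743701

Write x = 23655 + 27531·k. Then 27531·k ≡ 18540 − 23655 ≡ 31678 (mod 36793).
Need 27531⁻¹ mod 36793. Extended Euclid on (36793, 27531):
36793 = 1·27531 + 9262
27531 = 2·9262 + 9007
9262 = 1·9007 + 255
9007 = 35·255 + 82
255 = 3·82 + 9
82 = 9·9 + 1
9 = 9·1 + 0
Back-substitute:
1 = 82 − 9·9
1 = −9·255 + 28·82
1 = 28·9007 − 989·255
1 = −989·9262 + 1017·9007
1 = 1017·27531 − 3023·9262
1 = −3023·36793 + 4040·27531
27531⁻¹ ≡ 4040 (mod 36793), so k ≡ 4040·31678 ≡ 13066 (mod 36793).
x = 23655 + 27531·13066 = 359743701.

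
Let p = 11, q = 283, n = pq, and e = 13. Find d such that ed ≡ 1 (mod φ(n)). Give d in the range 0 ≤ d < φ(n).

217

φ(n) = (p−1)(q−1) = 10·282 = 2820.
Need d with 13·d ≡ 1 (mod 2820). Apply the extended Euclidean algorithm:
2820 = 216*13 + 12
13 = 1*12 + 1
12 = 12*1 + 0
Back-substitute:
1 = 13 − 12
1 = −2820 + 217·13
So 13·217 ≡ 1 (mod 2820), hence d = 217.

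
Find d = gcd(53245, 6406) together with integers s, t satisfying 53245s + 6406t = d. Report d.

1

Repeated division:
53245 = 8*6406 + 1997
6406 = 3*1997 + 415
1997 = 4*415 + 337
415 = 1*337 + 78
337 = 4*78 + 25
78 = 3*25 + 3
25 = 8*3 + 1
3 = 3*1 + 0
gcd(53245, 6406) = 1.
Working backward:
1 = 25 − 8·3
1 = −8·78 + 25·25
1 = 25·337 − 108·78
1 = −108·415 + 133·337
1 = 133·1997 − 640·415
1 = −640·6406 + 2053·1997
1 = 2053·53245 − 17064·6406
So 1 = (2053)·53245 + (-17064)·6406.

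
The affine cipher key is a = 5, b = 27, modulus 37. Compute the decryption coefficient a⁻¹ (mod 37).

15

Extended Euclidean algorithm:
37 = 7×5 + 2
5 = 2×2 + 1
2 = 2×1 + 0
gcd = 1, so the inverse exists. Back-substitute:
1 = 5 − 2·2
1 = −2·37 + 15·5
So 5·15 ≡ 1 (mod 37).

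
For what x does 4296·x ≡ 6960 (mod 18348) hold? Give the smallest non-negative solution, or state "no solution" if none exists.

181

First find gcd(4296, 18348):
18348 = 4*4296 + 1164
4296 = 3*1164 + 804
1164 = 1*804 + 360
804 = 2*360 + 84
360 = 4*84 + 24
84 = 3*24 + 12
24 = 2*12 + 0
gcd = 12 and 12 | 6960, so solutions exist. Divide through by 12: 358x ≡ 580 (mod 1529).
Now find 358⁻¹ mod 1529:
1529 = 4×358 + 97
358 = 3×97 + 67
97 = 1×67 + 30
67 = 2×30 + 7
30 = 4×7 + 2
7 = 3×2 + 1
2 = 2×1 + 0
Back-substitute:
1 = 7 − 3·2
1 = −3·30 + 13·7
1 = 13·67 − 29·30
1 = −29·97 + 42·67
1 = 42·358 − 155·97
1 = −155·1529 + 662·358
So 358⁻¹ ≡ 662 (mod 1529).
Then x ≡ 662·580 ≡ 181 (mod 1529); the smallest non-negative solution is x = 181.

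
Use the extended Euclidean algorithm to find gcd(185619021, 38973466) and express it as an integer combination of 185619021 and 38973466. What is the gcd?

7

Euclidean algorithm:
185619021 = 4×38973466 + 29725157
38973466 = 1×29725157 + 9248309
29725157 = 3×9248309 + 1980230
9248309 = 4×1980230 + 1327389
1980230 = 1×1327389 + 652841
1327389 = 2×652841 + 21707
652841 = 30×21707 + 1631
21707 = 13×1631 + 504
1631 = 3×504 + 119
504 = 4×119 + 28
119 = 4×28 + 7
28 = 4×7 + 0
gcd(185619021, 38973466) = 7.
Working backward:
7 = 119 − 4·28
7 = −4·504 + 17·119
7 = 17·1631 − 55·504
7 = −55·21707 + 732·1631
7 = 732·652841 − 22015·21707
7 = −22015·1327389 + 44762·652841
7 = 44762·1980230 − 66777·1327389
7 = −66777·9248309 + 311870·1980230
7 = 311870·29725157 − 1002387·9248309
7 = −1002387·38973466 + 1314257·29725157
7 = 1314257·185619021 − 6259415·38973466
So 7 = (1314257)·185619021 + (-6259415)·38973466.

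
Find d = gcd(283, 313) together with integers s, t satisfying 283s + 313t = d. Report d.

1

Repeated division:
313 = 1*283 + 30
283 = 9*30 + 13
30 = 2*13 + 4
13 = 3*4 + 1
4 = 4*1 + 0
gcd(283, 313) = 1.
Back-substituting:
1 = 13 − 3·4
1 = −3·30 + 7·13
1 = 7·283 − 66·30
1 = −66·313 + 73·283
So 1 = (-66)·313 + (73)·283.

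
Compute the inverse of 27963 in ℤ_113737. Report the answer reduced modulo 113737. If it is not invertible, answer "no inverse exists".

Euclidean algorithm on 113737, 27963:
113737 = 4×27963 + 1885
27963 = 14×1885 + 1573
1885 = 1×1573 + 312
1573 = 5×312 + 13
312 = 24×13 + 0
The gcd is 13, not 1, hence no inverse exists.

no inverse exists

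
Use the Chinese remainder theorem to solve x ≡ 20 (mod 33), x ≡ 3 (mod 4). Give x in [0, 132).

Write x = 20 + 33·k. Then 33·k ≡ 3 − 20 ≡ 3 (mod 4).
Need 33⁻¹ mod 4. Extended Euclid on (4, 1):
4 = 4×1 + 0
33⁻¹ ≡ 1 (mod 4), so k ≡ 1·3 ≡ 3 (mod 4).
x = 20 + 33·3 = 119.

119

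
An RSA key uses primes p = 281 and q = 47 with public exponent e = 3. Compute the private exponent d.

φ(n) = (p−1)(q−1) = 280·46 = 12880.
Need d with 3·d ≡ 1 (mod 12880). Apply the extended Euclidean algorithm:
12880 = 4293·3 + 1
3 = 3·1 + 0
Back-substitute:
1 = 12880 − 4293·3
So 3·(-4293) ≡ 1 (mod 12880), hence d ≡ -4293 ≡ 8587 (mod 12880).

8587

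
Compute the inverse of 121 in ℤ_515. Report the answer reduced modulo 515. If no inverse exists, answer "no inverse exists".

Apply the Euclidean algorithm to 515 and 121:
515 = 4×121 + 31
121 = 3×31 + 28
31 = 1×28 + 3
28 = 9×3 + 1
3 = 3×1 + 0
Since gcd(121, 515) = 1, back-substitute to write 1 as a combination:
1 = 28 − 9·3
1 = −9·31 + 10·28
1 = 10·121 − 39·31
1 = −39·515 + 166·121
So 121·166 ≡ 1 (mod 515).

166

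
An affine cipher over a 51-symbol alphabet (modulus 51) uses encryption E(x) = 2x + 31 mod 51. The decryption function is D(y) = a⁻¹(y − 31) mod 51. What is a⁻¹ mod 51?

Extended Euclidean algorithm:
51 = 25*2 + 1
2 = 2*1 + 0
The gcd is 1. Working backward:
1 = 51 − 25·2
So 2·(-25) ≡ 1 (mod 51), and -25 ≡ 26 (mod 51).

26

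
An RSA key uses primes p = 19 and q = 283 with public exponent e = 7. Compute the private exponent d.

φ(n) = (p−1)(q−1) = 18·282 = 5076.
Need d with 7·d ≡ 1 (mod 5076). Apply the extended Euclidean algorithm:
5076 = 725*7 + 1
7 = 7*1 + 0
Back-substitute:
1 = 5076 − 725·7
So 7·(-725) ≡ 1 (mod 5076), hence d ≡ -725 ≡ 4351 (mod 5076).

4351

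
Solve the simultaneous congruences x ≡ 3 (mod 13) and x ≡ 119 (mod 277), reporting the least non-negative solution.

Write x = 3 + 13·k. Then 13·k ≡ 119 − 3 ≡ 116 (mod 277).
Need 13⁻¹ mod 277. Extended Euclid on (277, 13):
277 = 21×13 + 4
13 = 3×4 + 1
4 = 4×1 + 0
Back-substitute:
1 = 13 − 3·4
1 = −3·277 + 64·13
13⁻¹ ≡ 64 (mod 277), so k ≡ 64·116 ≡ 222 (mod 277).
x = 3 + 13·222 = 2889.

2889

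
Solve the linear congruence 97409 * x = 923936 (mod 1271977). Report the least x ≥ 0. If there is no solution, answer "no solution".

First find gcd(97409, 1271977):
1271977 = 13×97409 + 5660
97409 = 17×5660 + 1189
5660 = 4×1189 + 904
1189 = 1×904 + 285
904 = 3×285 + 49
285 = 5×49 + 40
49 = 1×40 + 9
40 = 4×9 + 4
9 = 2×4 + 1
4 = 4×1 + 0
gcd = 1, so a unique solution mod 1271977 exists.
Back-substitute for the Bézout coefficients:
1 = 9 − 2·4
1 = −2·40 + 9·9
1 = 9·49 − 11·40
1 = −11·285 + 64·49
1 = 64·904 − 203·285
1 = −203·1189 + 267·904
1 = 267·5660 − 1271·1189
1 = −1271·97409 + 21874·5660
1 = 21874·1271977 − 285633·97409
So 97409·(-285633) ≡ 1 (mod 1271977), giving 97409⁻¹ ≡ 986344.
x ≡ 97409⁻¹·923936 ≡ 986344·923936 ≡ 632518 (mod 1271977).

632518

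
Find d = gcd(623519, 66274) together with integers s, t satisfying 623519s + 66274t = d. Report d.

13

Apply Euclid's algorithm to 623519 and 66274:
623519 = 9·66274 + 27053
66274 = 2·27053 + 12168
27053 = 2·12168 + 2717
12168 = 4·2717 + 1300
2717 = 2·1300 + 117
1300 = 11·117 + 13
117 = 9·13 + 0
gcd(623519, 66274) = 13.
Back-substituting:
13 = 1300 − 11·117
13 = −11·2717 + 23·1300
13 = 23·12168 − 103·2717
13 = −103·27053 + 229·12168
13 = 229·66274 − 561·27053
13 = −561·623519 + 5278·66274
So 13 = (-561)·623519 + (5278)·66274.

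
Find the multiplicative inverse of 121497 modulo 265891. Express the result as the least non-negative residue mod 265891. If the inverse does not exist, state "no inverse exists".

gcd(265891, 121497) by repeated division:
265891 = 2*121497 + 22897
121497 = 5*22897 + 7012
22897 = 3*7012 + 1861
7012 = 3*1861 + 1429
1861 = 1*1429 + 432
1429 = 3*432 + 133
432 = 3*133 + 33
133 = 4*33 + 1
33 = 33*1 + 0
gcd = 1, so the inverse exists. Back-substitute:
1 = 133 − 4·33
1 = −4·432 + 13·133
1 = 13·1429 − 43·432
1 = −43·1861 + 56·1429
1 = 56·7012 − 211·1861
1 = −211·22897 + 689·7012
1 = 689·121497 − 3656·22897
1 = −3656·265891 + 8001·121497
So 121497·8001 ≡ 1 (mod 265891).

8001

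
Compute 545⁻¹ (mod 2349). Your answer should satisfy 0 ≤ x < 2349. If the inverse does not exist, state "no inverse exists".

1793

Run Euclid on (2349, 545):
2349 = 4*545 + 169
545 = 3*169 + 38
169 = 4*38 + 17
38 = 2*17 + 4
17 = 4*4 + 1
4 = 4*1 + 0
Since gcd(545, 2349) = 1, back-substitute to write 1 as a combination:
1 = 17 − 4·4
1 = −4·38 + 9·17
1 = 9·169 − 40·38
1 = −40·545 + 129·169
1 = 129·2349 − 556·545
So 545·(-556) ≡ 1 (mod 2349), and -556 ≡ 1793 (mod 2349).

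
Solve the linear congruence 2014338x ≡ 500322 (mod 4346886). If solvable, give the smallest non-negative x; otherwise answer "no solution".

First find gcd(2014338, 4346886):
4346886 = 2·2014338 + 318210
2014338 = 6·318210 + 105078
318210 = 3·105078 + 2976
105078 = 35·2976 + 918
2976 = 3·918 + 222
918 = 4·222 + 30
222 = 7·30 + 12
30 = 2·12 + 6
12 = 2·6 + 0
gcd = 6 and 6 | 500322, so solutions exist. Divide through by 6: 335723x ≡ 83387 (mod 724481).
Now find 335723⁻¹ mod 724481:
724481 = 2·335723 + 53035
335723 = 6·53035 + 17513
53035 = 3·17513 + 496
17513 = 35·496 + 153
496 = 3·153 + 37
153 = 4·37 + 5
37 = 7·5 + 2
5 = 2·2 + 1
2 = 2·1 + 0
Back-substitute:
1 = 5 − 2·2
1 = −2·37 + 15·5
1 = 15·153 − 62·37
1 = −62·496 + 201·153
1 = 201·17513 − 7097·496
1 = −7097·53035 + 21492·17513
1 = 21492·335723 − 136049·53035
1 = −136049·724481 + 293590·335723
So 335723⁻¹ ≡ 293590 (mod 724481).
Then x ≡ 293590·83387 ≡ 651859 (mod 724481); the smallest non-negative solution is x = 651859.

651859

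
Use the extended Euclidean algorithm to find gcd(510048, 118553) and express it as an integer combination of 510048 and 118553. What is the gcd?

Apply Euclid's algorithm to 510048 and 118553:
510048 = 4*118553 + 35836
118553 = 3*35836 + 11045
35836 = 3*11045 + 2701
11045 = 4*2701 + 241
2701 = 11*241 + 50
241 = 4*50 + 41
50 = 1*41 + 9
41 = 4*9 + 5
9 = 1*5 + 4
5 = 1*4 + 1
4 = 4*1 + 0
gcd(510048, 118553) = 1.
Express as a combination:
1 = 5 − 4
1 = −9 + 2·5
1 = 2·41 − 9·9
1 = −9·50 + 11·41
1 = 11·241 − 53·50
1 = −53·2701 + 594·241
1 = 594·11045 − 2429·2701
1 = −2429·35836 + 7881·11045
1 = 7881·118553 − 26072·35836
1 = −26072·510048 + 112169·118553
So 1 = (-26072)·510048 + (112169)·118553.

1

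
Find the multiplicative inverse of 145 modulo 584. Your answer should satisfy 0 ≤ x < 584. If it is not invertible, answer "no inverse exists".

145

Apply the Euclidean algorithm to 584 and 145:
584 = 4·145 + 4
145 = 36·4 + 1
4 = 4·1 + 0
Since gcd(145, 584) = 1, back-substitute to write 1 as a combination:
1 = 145 − 36·4
1 = −36·584 + 145·145
So 145·145 ≡ 1 (mod 584).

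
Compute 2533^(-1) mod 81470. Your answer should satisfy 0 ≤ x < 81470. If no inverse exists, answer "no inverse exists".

33257

gcd(81470, 2533) by repeated division:
81470 = 32·2533 + 414
2533 = 6·414 + 49
414 = 8·49 + 22
49 = 2·22 + 5
22 = 4·5 + 2
5 = 2·2 + 1
2 = 2·1 + 0
The gcd is 1. Working backward:
1 = 5 − 2·2
1 = −2·22 + 9·5
1 = 9·49 − 20·22
1 = −20·414 + 169·49
1 = 169·2533 − 1034·414
1 = −1034·81470 + 33257·2533
So 2533·33257 ≡ 1 (mod 81470).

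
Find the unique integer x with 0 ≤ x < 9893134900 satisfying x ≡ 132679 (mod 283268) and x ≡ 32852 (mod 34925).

7417788527

Write x = 132679 + 283268·k. Then 283268·k ≡ 32852 − 132679 ≡ 4948 (mod 34925).
Need 283268⁻¹ mod 34925. Extended Euclid on (34925, 3868):
34925 = 9×3868 + 113
3868 = 34×113 + 26
113 = 4×26 + 9
26 = 2×9 + 8
9 = 1×8 + 1
8 = 8×1 + 0
Back-substitute:
1 = 9 − 8
1 = −26 + 3·9
1 = 3·113 − 13·26
1 = −13·3868 + 445·113
1 = 445·34925 − 4018·3868
283268⁻¹ ≡ 30907 (mod 34925), so k ≡ 30907·4948 ≡ 26186 (mod 34925).
x = 132679 + 283268·26186 = 7417788527.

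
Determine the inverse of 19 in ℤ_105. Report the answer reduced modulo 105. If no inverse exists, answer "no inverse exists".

94

gcd(105, 19) by repeated division:
105 = 5·19 + 10
19 = 1·10 + 9
10 = 1·9 + 1
9 = 9·1 + 0
gcd = 1, so the inverse exists. Back-substitute:
1 = 10 − 9
1 = −19 + 2·10
1 = 2·105 − 11·19
Thus 19·(-11) ≡ 1 (mod 105); reducing, -11 mod 105 = 94.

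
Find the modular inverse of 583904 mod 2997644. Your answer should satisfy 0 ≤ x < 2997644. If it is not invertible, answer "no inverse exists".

no inverse exists

Euclidean algorithm on 2997644, 583904:
2997644 = 5×583904 + 78124
583904 = 7×78124 + 37036
78124 = 2×37036 + 4052
37036 = 9×4052 + 568
4052 = 7×568 + 76
568 = 7×76 + 36
76 = 2×36 + 4
36 = 9×4 + 0
Since gcd = 4 > 1, 583904 is not a unit mod 2997644.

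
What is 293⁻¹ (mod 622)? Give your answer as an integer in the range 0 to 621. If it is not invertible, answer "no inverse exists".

gcd(622, 293) by repeated division:
622 = 2*293 + 36
293 = 8*36 + 5
36 = 7*5 + 1
5 = 5*1 + 0
The gcd is 1. Working backward:
1 = 36 − 7·5
1 = −7·293 + 57·36
1 = 57·622 − 121·293
Thus 293·(-121) ≡ 1 (mod 622); reducing, -121 mod 622 = 501.

501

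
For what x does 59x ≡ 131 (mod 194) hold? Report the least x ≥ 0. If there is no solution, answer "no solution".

91

First find gcd(59, 194):
194 = 3·59 + 17
59 = 3·17 + 8
17 = 2·8 + 1
8 = 8·1 + 0
gcd = 1, so a unique solution mod 194 exists.
Back-substitute for the Bézout coefficients:
1 = 17 − 2·8
1 = −2·59 + 7·17
1 = 7·194 − 23·59
So 59·(-23) ≡ 1 (mod 194), giving 59⁻¹ ≡ 171.
x ≡ 59⁻¹·131 ≡ 171·131 ≡ 91 (mod 194).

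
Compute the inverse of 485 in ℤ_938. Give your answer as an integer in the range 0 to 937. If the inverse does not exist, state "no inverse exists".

557

Apply the Euclidean algorithm to 938 and 485:
938 = 1*485 + 453
485 = 1*453 + 32
453 = 14*32 + 5
32 = 6*5 + 2
5 = 2*2 + 1
2 = 2*1 + 0
gcd = 1, so the inverse exists. Back-substitute:
1 = 5 − 2·2
1 = −2·32 + 13·5
1 = 13·453 − 184·32
1 = −184·485 + 197·453
1 = 197·938 − 381·485
So 485·(-381) ≡ 1 (mod 938), and -381 ≡ 557 (mod 938).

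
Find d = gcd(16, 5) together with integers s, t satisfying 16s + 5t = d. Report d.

1

Repeated division:
16 = 3·5 + 1
5 = 5·1 + 0
gcd(16, 5) = 1.
Express as a combination:
1 = 16 − 3·5
So 1 = (1)·16 + (-3)·5.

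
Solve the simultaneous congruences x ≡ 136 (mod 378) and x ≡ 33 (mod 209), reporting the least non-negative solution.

66286

Write x = 136 + 378·k. Then 378·k ≡ 33 − 136 ≡ 106 (mod 209).
Need 378⁻¹ mod 209. Extended Euclid on (209, 169):
209 = 1×169 + 40
169 = 4×40 + 9
40 = 4×9 + 4
9 = 2×4 + 1
4 = 4×1 + 0
Back-substitute:
1 = 9 − 2·4
1 = −2·40 + 9·9
1 = 9·169 − 38·40
1 = −38·209 + 47·169
378⁻¹ ≡ 47 (mod 209), so k ≡ 47·106 ≡ 175 (mod 209).
x = 136 + 378·175 = 66286.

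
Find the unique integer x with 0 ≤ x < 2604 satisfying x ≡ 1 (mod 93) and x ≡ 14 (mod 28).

1582

Write x = 1 + 93·k. Then 93·k ≡ 14 − 1 ≡ 13 (mod 28).
Need 93⁻¹ mod 28. Extended Euclid on (28, 9):
28 = 3·9 + 1
9 = 9·1 + 0
Back-substitute:
1 = 28 − 3·9
93⁻¹ ≡ 25 (mod 28), so k ≡ 25·13 ≡ 17 (mod 28).
x = 1 + 93·17 = 1582.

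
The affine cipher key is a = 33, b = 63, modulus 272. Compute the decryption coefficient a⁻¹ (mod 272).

gcd(272, 33) by repeated division:
272 = 8·33 + 8
33 = 4·8 + 1
8 = 8·1 + 0
Since gcd(33, 272) = 1, back-substitute to write 1 as a combination:
1 = 33 − 4·8
1 = −4·272 + 33·33
So 33·33 ≡ 1 (mod 272).

33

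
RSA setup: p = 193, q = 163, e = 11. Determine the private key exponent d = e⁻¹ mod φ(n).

φ(n) = (p−1)(q−1) = 192·162 = 31104.
Need d with 11·d ≡ 1 (mod 31104). Apply the extended Euclidean algorithm:
31104 = 2827·11 + 7
11 = 1·7 + 4
7 = 1·4 + 3
4 = 1·3 + 1
3 = 3·1 + 0
Back-substitute:
1 = 4 − 3
1 = −7 + 2·4
1 = 2·11 − 3·7
1 = −3·31104 + 8483·11
So 11·8483 ≡ 1 (mod 31104), hence d = 8483.

8483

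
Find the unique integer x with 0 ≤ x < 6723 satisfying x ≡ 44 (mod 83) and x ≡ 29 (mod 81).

Write x = 44 + 83·k. Then 83·k ≡ 29 − 44 ≡ 66 (mod 81).
Need 83⁻¹ mod 81. Extended Euclid on (81, 2):
81 = 40·2 + 1
2 = 2·1 + 0
Back-substitute:
1 = 81 − 40·2
83⁻¹ ≡ 41 (mod 81), so k ≡ 41·66 ≡ 33 (mod 81).
x = 44 + 83·33 = 2783.

2783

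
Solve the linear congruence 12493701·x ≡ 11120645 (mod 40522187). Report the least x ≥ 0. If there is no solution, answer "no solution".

38168423

First find gcd(12493701, 40522187):
40522187 = 3*12493701 + 3041084
12493701 = 4*3041084 + 329365
3041084 = 9*329365 + 76799
329365 = 4*76799 + 22169
76799 = 3*22169 + 10292
22169 = 2*10292 + 1585
10292 = 6*1585 + 782
1585 = 2*782 + 21
782 = 37*21 + 5
21 = 4*5 + 1
5 = 5*1 + 0
gcd = 1, so a unique solution mod 40522187 exists.
Back-substitute for the Bézout coefficients:
1 = 21 − 4·5
1 = −4·782 + 149·21
1 = 149·1585 − 302·782
1 = −302·10292 + 1961·1585
1 = 1961·22169 − 4224·10292
1 = −4224·76799 + 14633·22169
1 = 14633·329365 − 62756·76799
1 = −62756·3041084 + 579437·329365
1 = 579437·12493701 − 2380504·3041084
1 = −2380504·40522187 + 7720949·12493701
So 12493701·(7720949) ≡ 1 (mod 40522187), giving 12493701⁻¹ ≡ 7720949.
x ≡ 12493701⁻¹·11120645 ≡ 7720949·11120645 ≡ 38168423 (mod 40522187).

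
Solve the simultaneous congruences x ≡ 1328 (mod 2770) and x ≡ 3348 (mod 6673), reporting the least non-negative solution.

203538

Write x = 1328 + 2770·k. Then 2770·k ≡ 3348 − 1328 ≡ 2020 (mod 6673).
Need 2770⁻¹ mod 6673. Extended Euclid on (6673, 2770):
6673 = 2*2770 + 1133
2770 = 2*1133 + 504
1133 = 2*504 + 125
504 = 4*125 + 4
125 = 31*4 + 1
4 = 4*1 + 0
Back-substitute:
1 = 125 − 31·4
1 = −31·504 + 125·125
1 = 125·1133 − 281·504
1 = −281·2770 + 687·1133
1 = 687·6673 − 1655·2770
2770⁻¹ ≡ 5018 (mod 6673), so k ≡ 5018·2020 ≡ 73 (mod 6673).
x = 1328 + 2770·73 = 203538.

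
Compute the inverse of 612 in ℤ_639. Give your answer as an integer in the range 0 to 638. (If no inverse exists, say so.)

no inverse exists

Compute gcd(612, 639):
639 = 1·612 + 27
612 = 22·27 + 18
27 = 1·18 + 9
18 = 2·9 + 0
The gcd is 9, not 1, hence no inverse exists.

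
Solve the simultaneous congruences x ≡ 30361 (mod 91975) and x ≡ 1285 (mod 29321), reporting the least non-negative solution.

1569583736

Write x = 30361 + 91975·k. Then 91975·k ≡ 1285 − 30361 ≡ 245 (mod 29321).
Need 91975⁻¹ mod 29321. Extended Euclid on (29321, 4012):
29321 = 7×4012 + 1237
4012 = 3×1237 + 301
1237 = 4×301 + 33
301 = 9×33 + 4
33 = 8×4 + 1
4 = 4×1 + 0
Back-substitute:
1 = 33 − 8·4
1 = −8·301 + 73·33
1 = 73·1237 − 300·301
1 = −300·4012 + 973·1237
1 = 973·29321 − 7111·4012
91975⁻¹ ≡ 22210 (mod 29321), so k ≡ 22210·245 ≡ 17065 (mod 29321).
x = 30361 + 91975·17065 = 1569583736.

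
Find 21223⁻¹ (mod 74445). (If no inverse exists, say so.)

Run Euclid on (74445, 21223):
74445 = 3×21223 + 10776
21223 = 1×10776 + 10447
10776 = 1×10447 + 329
10447 = 31×329 + 248
329 = 1×248 + 81
248 = 3×81 + 5
81 = 16×5 + 1
5 = 5×1 + 0
gcd = 1, so the inverse exists. Back-substitute:
1 = 81 − 16·5
1 = −16·248 + 49·81
1 = 49·329 − 65·248
1 = −65·10447 + 2064·329
1 = 2064·10776 − 2129·10447
1 = −2129·21223 + 4193·10776
1 = 4193·74445 − 14708·21223
Hence 21223⁻¹ ≡ -14708 ≡ 59737 (mod 74445).

59737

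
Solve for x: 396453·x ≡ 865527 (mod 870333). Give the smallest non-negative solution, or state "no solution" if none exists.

First find gcd(396453, 870333):
870333 = 2*396453 + 77427
396453 = 5*77427 + 9318
77427 = 8*9318 + 2883
9318 = 3*2883 + 669
2883 = 4*669 + 207
669 = 3*207 + 48
207 = 4*48 + 15
48 = 3*15 + 3
15 = 5*3 + 0
gcd = 3 and 3 | 865527, so solutions exist. Divide through by 3: 132151x ≡ 288509 (mod 290111).
Now find 132151⁻¹ mod 290111:
290111 = 2*132151 + 25809
132151 = 5*25809 + 3106
25809 = 8*3106 + 961
3106 = 3*961 + 223
961 = 4*223 + 69
223 = 3*69 + 16
69 = 4*16 + 5
16 = 3*5 + 1
5 = 5*1 + 0
Back-substitute:
1 = 16 − 3·5
1 = −3·69 + 13·16
1 = 13·223 − 42·69
1 = −42·961 + 181·223
1 = 181·3106 − 585·961
1 = −585·25809 + 4861·3106
1 = 4861·132151 − 24890·25809
1 = −24890·290111 + 54641·132151
So 132151⁻¹ ≡ 54641 (mod 290111).
Then x ≡ 54641·288509 ≡ 78640 (mod 290111); the smallest non-negative solution is x = 78640.

78640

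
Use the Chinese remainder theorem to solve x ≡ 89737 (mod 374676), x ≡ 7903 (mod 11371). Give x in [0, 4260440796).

Write x = 89737 + 374676·k. Then 374676·k ≡ 7903 − 89737 ≡ 9134 (mod 11371).
Need 374676⁻¹ mod 11371. Extended Euclid on (11371, 10804):
11371 = 1×10804 + 567
10804 = 19×567 + 31
567 = 18×31 + 9
31 = 3×9 + 4
9 = 2×4 + 1
4 = 4×1 + 0
Back-substitute:
1 = 9 − 2·4
1 = −2·31 + 7·9
1 = 7·567 − 128·31
1 = −128·10804 + 2439·567
1 = 2439·11371 − 2567·10804
374676⁻¹ ≡ 8804 (mod 11371), so k ≡ 8804·9134 ≡ 24 (mod 11371).
x = 89737 + 374676·24 = 9081961.

9081961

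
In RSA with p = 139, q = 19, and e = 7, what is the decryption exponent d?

355

φ(n) = (p−1)(q−1) = 138·18 = 2484.
Need d with 7·d ≡ 1 (mod 2484). Apply the extended Euclidean algorithm:
2484 = 354*7 + 6
7 = 1*6 + 1
6 = 6*1 + 0
Back-substitute:
1 = 7 − 6
1 = −2484 + 355·7
So 7·355 ≡ 1 (mod 2484), hence d = 355.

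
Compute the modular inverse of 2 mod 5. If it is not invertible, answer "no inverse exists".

Run Euclid on (5, 2):
5 = 2·2 + 1
2 = 2·1 + 0
The gcd is 1. Working backward:
1 = 5 − 2·2
Hence 2⁻¹ ≡ -2 ≡ 3 (mod 5).

3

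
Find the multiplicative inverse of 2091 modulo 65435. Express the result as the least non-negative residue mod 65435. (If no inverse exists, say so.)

23126

Extended Euclidean algorithm:
65435 = 31·2091 + 614
2091 = 3·614 + 249
614 = 2·249 + 116
249 = 2·116 + 17
116 = 6·17 + 14
17 = 1·14 + 3
14 = 4·3 + 2
3 = 1·2 + 1
2 = 2·1 + 0
Since gcd(2091, 65435) = 1, back-substitute to write 1 as a combination:
1 = 3 − 2
1 = −14 + 5·3
1 = 5·17 − 6·14
1 = −6·116 + 41·17
1 = 41·249 − 88·116
1 = −88·614 + 217·249
1 = 217·2091 − 739·614
1 = −739·65435 + 23126·2091
So 2091·23126 ≡ 1 (mod 65435).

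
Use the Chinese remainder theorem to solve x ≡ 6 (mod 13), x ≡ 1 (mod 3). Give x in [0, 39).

19

Write x = 6 + 13·k. Then 13·k ≡ 1 − 6 ≡ 1 (mod 3).
Need 13⁻¹ mod 3. Extended Euclid on (3, 1):
3 = 3*1 + 0
13⁻¹ ≡ 1 (mod 3), so k ≡ 1·1 ≡ 1 (mod 3).
x = 6 + 13·1 = 19.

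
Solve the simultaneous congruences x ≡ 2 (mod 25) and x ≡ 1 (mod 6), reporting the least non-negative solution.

Write x = 2 + 25·k. Then 25·k ≡ 1 − 2 ≡ 5 (mod 6).
Need 25⁻¹ mod 6. Extended Euclid on (6, 1):
6 = 6*1 + 0
25⁻¹ ≡ 1 (mod 6), so k ≡ 1·5 ≡ 5 (mod 6).
x = 2 + 25·5 = 127.

127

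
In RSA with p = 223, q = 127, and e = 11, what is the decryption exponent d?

2543

φ(n) = (p−1)(q−1) = 222·126 = 27972.
Need d with 11·d ≡ 1 (mod 27972). Apply the extended Euclidean algorithm:
27972 = 2542·11 + 10
11 = 1·10 + 1
10 = 10·1 + 0
Back-substitute:
1 = 11 − 10
1 = −27972 + 2543·11
So 11·2543 ≡ 1 (mod 27972), hence d = 2543.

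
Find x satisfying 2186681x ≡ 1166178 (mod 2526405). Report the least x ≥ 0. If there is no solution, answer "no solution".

no solution

gcd(2186681, 2526405):
2526405 = 1×2186681 + 339724
2186681 = 6×339724 + 148337
339724 = 2×148337 + 43050
148337 = 3×43050 + 19187
43050 = 2×19187 + 4676
19187 = 4×4676 + 483
4676 = 9×483 + 329
483 = 1×329 + 154
329 = 2×154 + 21
154 = 7×21 + 7
21 = 3×7 + 0
gcd = 7, but 7 ∤ 1166178, so the congruence has no solution.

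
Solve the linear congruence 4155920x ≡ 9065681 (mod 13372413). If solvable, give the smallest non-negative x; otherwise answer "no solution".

2421379

First find gcd(4155920, 13372413):
13372413 = 3·4155920 + 904653
4155920 = 4·904653 + 537308
904653 = 1·537308 + 367345
537308 = 1·367345 + 169963
367345 = 2·169963 + 27419
169963 = 6·27419 + 5449
27419 = 5·5449 + 174
5449 = 31·174 + 55
174 = 3·55 + 9
55 = 6·9 + 1
9 = 9·1 + 0
gcd = 1, so a unique solution mod 13372413 exists.
Back-substitute for the Bézout coefficients:
1 = 55 − 6·9
1 = −6·174 + 19·55
1 = 19·5449 − 595·174
1 = −595·27419 + 2994·5449
1 = 2994·169963 − 18559·27419
1 = −18559·367345 + 40112·169963
1 = 40112·537308 − 58671·367345
1 = −58671·904653 + 98783·537308
1 = 98783·4155920 − 453803·904653
1 = −453803·13372413 + 1460192·4155920
So 4155920·(1460192) ≡ 1 (mod 13372413), giving 4155920⁻¹ ≡ 1460192.
x ≡ 4155920⁻¹·9065681 ≡ 1460192·9065681 ≡ 2421379 (mod 13372413).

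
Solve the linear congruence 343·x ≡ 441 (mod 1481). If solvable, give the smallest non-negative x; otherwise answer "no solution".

First find gcd(343, 1481):
1481 = 4*343 + 109
343 = 3*109 + 16
109 = 6*16 + 13
16 = 1*13 + 3
13 = 4*3 + 1
3 = 3*1 + 0
gcd = 1, so a unique solution mod 1481 exists.
Back-substitute for the Bézout coefficients:
1 = 13 − 4·3
1 = −4·16 + 5·13
1 = 5·109 − 34·16
1 = −34·343 + 107·109
1 = 107·1481 − 462·343
So 343·(-462) ≡ 1 (mod 1481), giving 343⁻¹ ≡ 1019.
x ≡ 343⁻¹·441 ≡ 1019·441 ≡ 636 (mod 1481).

636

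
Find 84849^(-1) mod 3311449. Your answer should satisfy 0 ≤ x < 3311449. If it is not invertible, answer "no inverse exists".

2256261

Extended Euclidean algorithm:
3311449 = 39·84849 + 2338
84849 = 36·2338 + 681
2338 = 3·681 + 295
681 = 2·295 + 91
295 = 3·91 + 22
91 = 4·22 + 3
22 = 7·3 + 1
3 = 3·1 + 0
The gcd is 1. Working backward:
1 = 22 − 7·3
1 = −7·91 + 29·22
1 = 29·295 − 94·91
1 = −94·681 + 217·295
1 = 217·2338 − 745·681
1 = −745·84849 + 27037·2338
1 = 27037·3311449 − 1055188·84849
Thus 84849·(-1055188) ≡ 1 (mod 3311449); reducing, -1055188 mod 3311449 = 2256261.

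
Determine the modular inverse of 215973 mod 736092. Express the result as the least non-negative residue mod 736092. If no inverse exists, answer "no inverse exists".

no inverse exists

Compute gcd(215973, 736092):
736092 = 3×215973 + 88173
215973 = 2×88173 + 39627
88173 = 2×39627 + 8919
39627 = 4×8919 + 3951
8919 = 2×3951 + 1017
3951 = 3×1017 + 900
1017 = 1×900 + 117
900 = 7×117 + 81
117 = 1×81 + 36
81 = 2×36 + 9
36 = 4×9 + 0
Since gcd = 9 > 1, 215973 is not a unit mod 736092.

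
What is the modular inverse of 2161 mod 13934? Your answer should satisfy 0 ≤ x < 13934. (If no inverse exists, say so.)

Apply the Euclidean algorithm to 13934 and 2161:
13934 = 6*2161 + 968
2161 = 2*968 + 225
968 = 4*225 + 68
225 = 3*68 + 21
68 = 3*21 + 5
21 = 4*5 + 1
5 = 5*1 + 0
The gcd is 1. Working backward:
1 = 21 − 4·5
1 = −4·68 + 13·21
1 = 13·225 − 43·68
1 = −43·968 + 185·225
1 = 185·2161 − 413·968
1 = −413·13934 + 2663·2161
So 2161·2663 ≡ 1 (mod 13934).

2663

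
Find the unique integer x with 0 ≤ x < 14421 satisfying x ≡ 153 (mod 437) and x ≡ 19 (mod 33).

Write x = 153 + 437·k. Then 437·k ≡ 19 − 153 ≡ 31 (mod 33).
Need 437⁻¹ mod 33. Extended Euclid on (33, 8):
33 = 4×8 + 1
8 = 8×1 + 0
Back-substitute:
1 = 33 − 4·8
437⁻¹ ≡ 29 (mod 33), so k ≡ 29·31 ≡ 8 (mod 33).
x = 153 + 437·8 = 3649.

3649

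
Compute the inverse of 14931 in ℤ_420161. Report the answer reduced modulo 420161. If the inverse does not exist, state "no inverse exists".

Compute gcd(14931, 420161):
420161 = 28*14931 + 2093
14931 = 7*2093 + 280
2093 = 7*280 + 133
280 = 2*133 + 14
133 = 9*14 + 7
14 = 2*7 + 0
The gcd is 7, not 1, hence no inverse exists.

no inverse exists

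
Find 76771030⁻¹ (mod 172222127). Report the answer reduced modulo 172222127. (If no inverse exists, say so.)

Euclidean algorithm on 172222127, 76771030:
172222127 = 2×76771030 + 18680067
76771030 = 4×18680067 + 2050762
18680067 = 9×2050762 + 223209
2050762 = 9×223209 + 41881
223209 = 5×41881 + 13804
41881 = 3×13804 + 469
13804 = 29×469 + 203
469 = 2×203 + 63
203 = 3×63 + 14
63 = 4×14 + 7
14 = 2×7 + 0
The gcd is 7, not 1, hence no inverse exists.

no inverse exists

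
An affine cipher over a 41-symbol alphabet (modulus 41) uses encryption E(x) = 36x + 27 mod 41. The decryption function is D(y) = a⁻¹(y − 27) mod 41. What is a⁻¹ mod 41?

8

Run Euclid on (41, 36):
41 = 1×36 + 5
36 = 7×5 + 1
5 = 5×1 + 0
gcd = 1, so the inverse exists. Back-substitute:
1 = 36 − 7·5
1 = −7·41 + 8·36
So 36·8 ≡ 1 (mod 41).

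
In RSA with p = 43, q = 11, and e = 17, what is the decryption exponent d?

φ(n) = (p−1)(q−1) = 42·10 = 420.
Need d with 17·d ≡ 1 (mod 420). Apply the extended Euclidean algorithm:
420 = 24·17 + 12
17 = 1·12 + 5
12 = 2·5 + 2
5 = 2·2 + 1
2 = 2·1 + 0
Back-substitute:
1 = 5 − 2·2
1 = −2·12 + 5·5
1 = 5·17 − 7·12
1 = −7·420 + 173·17
So 17·173 ≡ 1 (mod 420), hence d = 173.

173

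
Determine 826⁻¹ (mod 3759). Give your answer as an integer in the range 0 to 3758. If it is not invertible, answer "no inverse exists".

no inverse exists

Compute gcd(826, 3759):
3759 = 4*826 + 455
826 = 1*455 + 371
455 = 1*371 + 84
371 = 4*84 + 35
84 = 2*35 + 14
35 = 2*14 + 7
14 = 2*7 + 0
gcd(826, 3759) = 7 ≠ 1, so 826 has no multiplicative inverse modulo 3759.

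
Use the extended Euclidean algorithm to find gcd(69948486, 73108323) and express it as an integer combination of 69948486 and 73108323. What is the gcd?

Repeated division:
73108323 = 1×69948486 + 3159837
69948486 = 22×3159837 + 432072
3159837 = 7×432072 + 135333
432072 = 3×135333 + 26073
135333 = 5×26073 + 4968
26073 = 5×4968 + 1233
4968 = 4×1233 + 36
1233 = 34×36 + 9
36 = 4×9 + 0
gcd(69948486, 73108323) = 9.
Working backward:
9 = 1233 − 34·36
9 = −34·4968 + 137·1233
9 = 137·26073 − 719·4968
9 = −719·135333 + 3732·26073
9 = 3732·432072 − 11915·135333
9 = −11915·3159837 + 87137·432072
9 = 87137·69948486 − 1928929·3159837
9 = −1928929·73108323 + 2016066·69948486
So 9 = (-1928929)·73108323 + (2016066)·69948486.

9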